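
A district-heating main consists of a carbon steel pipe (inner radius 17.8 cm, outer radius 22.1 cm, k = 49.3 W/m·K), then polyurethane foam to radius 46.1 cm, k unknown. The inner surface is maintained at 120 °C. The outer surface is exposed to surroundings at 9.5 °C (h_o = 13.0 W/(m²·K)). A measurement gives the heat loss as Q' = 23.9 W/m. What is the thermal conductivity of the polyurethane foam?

ΣR = ΔT/Q' = |120 − 9.5|/23.9 = 4.623 m·K/W
Known resistances:
  R'_carbon steel = ln(0.221/0.178)/(2πk) = 0.2164/(2π·49.3) = 6.985×10^-4 m·K/W
  R'_conv,out = 1/(2πr h) = 1/(2π·0.461·13.0) = 0.02656 m·K/W
R_polyurethane foam = ΣR − ΣR_known = 4.623 − 0.02726 = 4.596 m·K/W
ln(r₂/r₁)/(2πk) = 4.596 ⇒ k = 0.7352/(2π·4.596) = 0.0255 W/m·K

k = 0.0255 W/m·K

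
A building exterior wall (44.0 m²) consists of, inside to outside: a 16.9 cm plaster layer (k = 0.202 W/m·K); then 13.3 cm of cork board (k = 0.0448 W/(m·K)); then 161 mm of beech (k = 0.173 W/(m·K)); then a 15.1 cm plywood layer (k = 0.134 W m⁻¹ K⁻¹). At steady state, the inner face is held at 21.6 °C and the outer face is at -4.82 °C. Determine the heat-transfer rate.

Q = 198 W

Series thermal resistances, inner to outer:
  R_plaster = L/(kA) = 0.169/(0.202·44.0) = 0.01901 K/W
  R_cork board = L/(kA) = 0.133/(0.0448·44.0) = 0.06747 K/W
  R_beech = L/(kA) = 0.161/(0.173·44.0) = 0.02115 K/W
  R_plywood = L/(kA) = 0.151/(0.134·44.0) = 0.02561 K/W
ΣR = 0.01901 + 0.06747 + 0.02115 + 0.02561 = 0.1332 K/W
Q = ΔT/ΣR = (21.6 °C − -4.82 °C)/0.1332 = 198 W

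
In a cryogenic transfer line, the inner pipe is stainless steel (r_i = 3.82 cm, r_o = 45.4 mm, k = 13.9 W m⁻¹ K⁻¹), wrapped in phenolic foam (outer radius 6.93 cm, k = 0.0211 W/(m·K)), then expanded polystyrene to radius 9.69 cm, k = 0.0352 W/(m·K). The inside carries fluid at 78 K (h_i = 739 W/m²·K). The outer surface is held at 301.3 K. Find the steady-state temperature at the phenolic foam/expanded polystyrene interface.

Resistance network (inner→outer):
  R'_conv,in = 1/(2πr h) = 1/(2π·0.0382·739) = 0.005638 m·K/W
  R'_stainless steel = ln(0.0454/0.0382)/(2πk) = 0.1727/(2π·13.9) = 0.001977 m·K/W
  R'_phenolic foam = ln(0.0693/0.0454)/(2πk) = 0.4229/(2π·0.0211) = 3.190 m·K/W
  R'_expanded polystyrene = ln(0.0969/0.0693)/(2πk) = 0.3352/(2π·0.0352) = 1.516 m·K/W
ΣR = 0.005638 + 0.001977 + 3.190 + 1.516 = 4.714 m·K/W
Q' = ΔT/ΣR = (78 K − 301.3 K)/4.714 = -47.37 W/m
From the inner boundary to the phenolic foam/expanded polystyrene interface, ΣR_partial = 3.198 m·K/W.
T_interface = T_in − Q'·ΣR_partial = 78 K − (-47.37)(3.198) = 229.5 K

T = 229.5 K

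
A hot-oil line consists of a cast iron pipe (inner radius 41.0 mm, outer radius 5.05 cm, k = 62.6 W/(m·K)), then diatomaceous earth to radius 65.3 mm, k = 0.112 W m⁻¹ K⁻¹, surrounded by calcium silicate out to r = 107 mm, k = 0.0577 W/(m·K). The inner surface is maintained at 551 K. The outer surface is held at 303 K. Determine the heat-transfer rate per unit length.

Q' = 144 W/m

Treat each layer as a resistance in series:
  R'_cast iron = ln(0.0505/0.0410)/(2πk) = 0.2084/(2π·62.6) = 5.298×10^-4 m·K/W
  R'_diatomaceous earth = ln(0.0653/0.0505)/(2πk) = 0.2570/(2π·0.112) = 0.3652 m·K/W
  R'_calcium silicate = ln(0.107/0.0653)/(2πk) = 0.4938/(2π·0.0577) = 1.362 m·K/W
ΣR = 5.298×10^-4 + 0.3652 + 1.362 = 1.728 m·K/W
Q' = ΔT/ΣR = (551 K − 303 K)/1.728 = 144 W/m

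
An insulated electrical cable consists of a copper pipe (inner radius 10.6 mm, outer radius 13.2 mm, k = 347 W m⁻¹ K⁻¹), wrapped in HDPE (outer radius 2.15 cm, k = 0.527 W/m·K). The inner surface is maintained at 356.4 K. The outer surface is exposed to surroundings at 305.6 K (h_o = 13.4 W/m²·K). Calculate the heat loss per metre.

Resistance network (inner→outer):
  R'_copper = ln(0.0132/0.0106)/(2πk) = 0.2194/(2π·347) = 1.006×10^-4 m·K/W
  R'_HDPE = ln(0.0215/0.0132)/(2πk) = 0.4878/(2π·0.527) = 0.1473 m·K/W
  R'_conv,out = 1/(2πr h) = 1/(2π·0.0215·13.4) = 0.5524 m·K/W
ΣR = 1.006×10^-4 + 0.1473 + 0.5524 = 0.6998 m·K/W
Q' = ΔT/ΣR = (356.4 K − 305.6 K)/0.6998 = 72.6 W/m

Q' = 72.6 W/m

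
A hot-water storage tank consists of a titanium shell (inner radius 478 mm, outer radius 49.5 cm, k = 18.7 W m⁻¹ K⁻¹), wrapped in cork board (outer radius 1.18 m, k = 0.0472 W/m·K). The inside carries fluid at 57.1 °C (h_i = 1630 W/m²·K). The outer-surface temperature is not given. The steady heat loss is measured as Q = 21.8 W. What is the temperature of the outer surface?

Sum the resistances:
  R_conv,in = 1/(4πr²h) = 1/(4π·0.478²·1630) = 2.137×10^-4 K/W
  R_titanium = (1/0.478 − 1/0.495)/(4πk) = 0.07185/(4π·18.7) = 3.057×10^-4 K/W
  R_cork board = (1/0.495 − 1/1.18)/(4πk) = 1.173/(4π·0.0472) = 1.977 K/W
ΣR = 1.978 K/W
ΔT = Q·ΣR = 21.8 × 1.978 = 43.12 K
Heat flows outward, so T_out = T_in − ΔT = 57.1 − 43.12 = 14.0 °C

T_out = 14.0 °C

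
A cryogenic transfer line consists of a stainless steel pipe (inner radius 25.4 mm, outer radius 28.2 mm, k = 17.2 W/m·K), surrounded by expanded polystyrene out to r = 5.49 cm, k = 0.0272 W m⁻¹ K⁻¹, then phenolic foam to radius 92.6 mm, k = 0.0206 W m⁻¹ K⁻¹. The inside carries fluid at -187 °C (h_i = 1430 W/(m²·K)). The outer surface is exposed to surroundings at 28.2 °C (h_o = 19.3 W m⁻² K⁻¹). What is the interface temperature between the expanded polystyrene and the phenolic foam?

T = -82.4 °C

Series thermal resistances, inner to outer:
  R'_conv,in = 1/(2πr h) = 1/(2π·0.0254·1430) = 0.004382 m·K/W
  R'_stainless steel = ln(0.0282/0.0254)/(2πk) = 0.1046/(2π·17.2) = 9.676×10^-4 m·K/W
  R'_expanded polystyrene = ln(0.0549/0.0282)/(2πk) = 0.6662/(2π·0.0272) = 3.898 m·K/W
  R'_phenolic foam = ln(0.0926/0.0549)/(2πk) = 0.5228/(2π·0.0206) = 4.039 m·K/W
  R'_conv,out = 1/(2πr h) = 1/(2π·0.0926·19.3) = 0.08905 m·K/W
ΣR = 0.004382 + 9.676×10^-4 + 3.898 + 4.039 + 0.08905 = 8.031 m·K/W
Q' = ΔT/ΣR = (-187 °C − 28.2 °C)/8.031 = -26.80 W/m
From the inner boundary to the expanded polystyrene/phenolic foam interface, ΣR_partial = 3.903 m·K/W.
T_interface = T_in − Q'·ΣR_partial = -187 °C − (-26.80)(3.903) = -82.4 °C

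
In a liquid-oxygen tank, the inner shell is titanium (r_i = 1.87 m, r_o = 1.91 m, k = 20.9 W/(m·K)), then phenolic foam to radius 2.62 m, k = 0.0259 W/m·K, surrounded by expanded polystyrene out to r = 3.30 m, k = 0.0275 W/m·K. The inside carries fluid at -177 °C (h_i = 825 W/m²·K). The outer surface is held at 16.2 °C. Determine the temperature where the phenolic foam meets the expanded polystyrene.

Series thermal resistances, inner to outer:
  R_conv,in = 1/(4πr²h) = 1/(4π·1.87²·825) = 2.758×10^-5 K/W
  R_titanium = (1/1.87 − 1/1.91)/(4πk) = 0.01120/(4π·20.9) = 4.264×10^-5 K/W
  R_phenolic foam = (1/1.91 − 1/2.62)/(4πk) = 0.1419/(4π·0.0259) = 0.4359 K/W
  R_expanded polystyrene = (1/2.62 − 1/3.30)/(4πk) = 0.07865/(4π·0.0275) = 0.2276 K/W
ΣR = 2.758×10^-5 + 4.264×10^-5 + 0.4359 + 0.2276 = 0.6636 K/W
Q = ΔT/ΣR = (-177 °C − 16.2 °C)/0.6636 = -291.1 W
From the inner boundary to the phenolic foam/expanded polystyrene interface, ΣR_partial = 0.4360 K/W.
T_interface = T_in − Q·ΣR_partial = -177 °C − (-291.1)(0.4360) = -50.1 °C

T = -50.1 °C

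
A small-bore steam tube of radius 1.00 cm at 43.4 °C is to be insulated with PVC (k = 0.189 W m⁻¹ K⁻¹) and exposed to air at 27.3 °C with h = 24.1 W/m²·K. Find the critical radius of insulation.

For a cylinder, r_cr = k_ins/h = 0.189/24.1 = 0.00784 m = 0.784 cm

r_cr = 0.784 cm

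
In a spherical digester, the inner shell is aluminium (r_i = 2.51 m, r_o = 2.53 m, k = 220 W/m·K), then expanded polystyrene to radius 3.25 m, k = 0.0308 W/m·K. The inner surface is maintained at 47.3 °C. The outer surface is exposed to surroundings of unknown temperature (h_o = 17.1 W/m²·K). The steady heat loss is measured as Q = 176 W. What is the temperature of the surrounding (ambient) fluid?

T_out = 7.40 °C

Series resistances:
  R_aluminium = (1/2.51 − 1/2.53)/(4πk) = 0.003149/(4π·220) = 1.139×10^-6 K/W
  R_expanded polystyrene = (1/2.53 − 1/3.25)/(4πk) = 0.08756/(4π·0.0308) = 0.2262 K/W
  R_conv,out = 1/(4πr²h) = 1/(4π·3.25²·17.1) = 4.406×10^-4 K/W
ΣR = 0.2267 K/W
ΔT = Q·ΣR = 176 × 0.2267 = 39.90 K
Heat flows outward, so T_out = T_in − ΔT = 47.3 − 39.90 = 7.40 °C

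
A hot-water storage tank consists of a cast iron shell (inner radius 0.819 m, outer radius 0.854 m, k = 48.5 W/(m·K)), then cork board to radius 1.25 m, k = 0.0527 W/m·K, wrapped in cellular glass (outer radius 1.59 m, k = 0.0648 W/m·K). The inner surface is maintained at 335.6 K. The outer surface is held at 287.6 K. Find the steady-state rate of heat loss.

Q = 62.3 W

Treat each layer as a resistance in series:
  R_cast iron = (1/0.819 − 1/0.854)/(4πk) = 0.05004/(4π·48.5) = 8.211×10^-5 K/W
  R_cork board = (1/0.854 − 1/1.25)/(4πk) = 0.3710/(4π·0.0527) = 0.5602 K/W
  R_cellular glass = (1/1.25 − 1/1.59)/(4πk) = 0.1711/(4π·0.0648) = 0.2101 K/W
ΣR = 8.211×10^-5 + 0.5602 + 0.2101 = 0.7704 K/W
Q = ΔT/ΣR = (335.6 K − 287.6 K)/0.7704 = 62.3 W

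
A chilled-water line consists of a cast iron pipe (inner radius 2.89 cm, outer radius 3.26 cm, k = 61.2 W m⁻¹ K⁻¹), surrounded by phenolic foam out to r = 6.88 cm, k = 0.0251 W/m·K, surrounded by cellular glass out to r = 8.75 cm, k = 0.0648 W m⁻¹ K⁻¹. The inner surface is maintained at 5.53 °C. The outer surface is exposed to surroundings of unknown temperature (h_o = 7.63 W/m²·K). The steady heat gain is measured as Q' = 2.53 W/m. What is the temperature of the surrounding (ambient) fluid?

T_out = 19.6 °C

Series resistances:
  R'_cast iron = ln(0.0326/0.0289)/(2πk) = 0.1205/(2π·61.2) = 3.133×10^-4 m·K/W
  R'_phenolic foam = ln(0.0688/0.0326)/(2πk) = 0.7469/(2π·0.0251) = 4.736 m·K/W
  R'_cellular glass = ln(0.0875/0.0688)/(2πk) = 0.2404/(2π·0.0648) = 0.5905 m·K/W
  R'_conv,out = 1/(2πr h) = 1/(2π·0.0875·7.63) = 0.2384 m·K/W
ΣR = 5.565 m·K/W
ΔT = Q'·ΣR = 2.53 × 5.565 = 14.08 K
Heat flows inward, so T_out = T_in + ΔT = 5.53 + 14.08 = 19.6 °C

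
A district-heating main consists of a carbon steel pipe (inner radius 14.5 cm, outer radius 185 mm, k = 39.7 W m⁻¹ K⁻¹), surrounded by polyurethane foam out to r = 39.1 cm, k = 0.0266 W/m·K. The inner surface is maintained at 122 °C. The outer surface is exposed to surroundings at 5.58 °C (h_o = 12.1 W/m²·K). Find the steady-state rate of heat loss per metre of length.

Treat each layer as a resistance in series:
  R'_carbon steel = ln(0.185/0.145)/(2πk) = 0.2436/(2π·39.7) = 9.767×10^-4 m·K/W
  R'_polyurethane foam = ln(0.391/0.185)/(2πk) = 0.7484/(2π·0.0266) = 4.478 m·K/W
  R'_conv,out = 1/(2πr h) = 1/(2π·0.391·12.1) = 0.03364 m·K/W
ΣR = 9.767×10^-4 + 4.478 + 0.03364 = 4.513 m·K/W
Q' = ΔT/ΣR = (122 °C − 5.58 °C)/4.513 = 25.8 W/m

Q' = 25.8 W/m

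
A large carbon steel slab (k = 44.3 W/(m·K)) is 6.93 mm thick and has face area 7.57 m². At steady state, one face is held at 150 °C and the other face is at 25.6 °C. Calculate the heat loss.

Q = 6020 kW

Q = kA·ΔT/L = 44.3 × 7.57 × |150 °C − 25.6 °C| / 0.00693 = 6.02×10^6 W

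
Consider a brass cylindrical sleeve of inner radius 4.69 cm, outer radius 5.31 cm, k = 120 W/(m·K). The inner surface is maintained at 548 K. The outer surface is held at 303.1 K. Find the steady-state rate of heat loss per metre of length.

Q' = 2πk·ΔT/ln(r₂/r₁) = 2π × 120 × 244.9 / ln(0.0531/0.0469) = 1.49×10^6 W/m

Q' = 1490 kW/m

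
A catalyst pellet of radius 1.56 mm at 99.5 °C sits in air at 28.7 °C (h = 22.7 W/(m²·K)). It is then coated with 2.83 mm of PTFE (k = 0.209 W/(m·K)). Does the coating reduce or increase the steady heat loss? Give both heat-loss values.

Critical radius for a sphere: r_cr = 2k/h = 0.0184 m = 1.84 cm.
Outer radius after coating: r₂ = 0.00156 + 0.00283 = 0.00439 m.
Since r₁ < r_cr and r₂ ≤ r_cr, the coating moves toward the maximum at r_cr — heat loss rises.
Bare: R = 1/(4πr₁²h) = 1441 K/W; Q = 70.8/1441 = 0.0491 W.
Coated: R = R_cond + R_conv = 339.2 K/W; Q = 70.8/339.2 = 0.209 W.

increases: 0.0491 → 0.209 W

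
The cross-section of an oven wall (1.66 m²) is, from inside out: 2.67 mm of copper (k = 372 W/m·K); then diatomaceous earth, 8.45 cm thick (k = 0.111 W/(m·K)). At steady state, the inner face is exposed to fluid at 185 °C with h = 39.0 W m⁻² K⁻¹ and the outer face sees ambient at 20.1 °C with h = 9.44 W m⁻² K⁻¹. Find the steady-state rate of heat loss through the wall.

Q = 307 W

Resistance network (inner→outer):
  R_conv,in = 1/(hA) = 1/(39.0·1.66) = 0.01545 K/W
  R_copper = L/(kA) = 0.00267/(372·1.66) = 4.324×10^-6 K/W
  R_diatomaceous earth = L/(kA) = 0.0845/(0.111·1.66) = 0.4586 K/W
  R_conv,out = 1/(hA) = 1/(9.44·1.66) = 0.06381 K/W
ΣR = 0.01545 + 4.324×10^-6 + 0.4586 + 0.06381 = 0.5379 K/W
Q = ΔT/ΣR = (185 °C − 20.1 °C)/0.5379 = 307 W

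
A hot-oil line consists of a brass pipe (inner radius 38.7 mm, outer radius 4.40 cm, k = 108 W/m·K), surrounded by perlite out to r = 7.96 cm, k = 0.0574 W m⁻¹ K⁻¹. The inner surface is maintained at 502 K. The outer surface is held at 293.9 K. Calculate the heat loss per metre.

Q' = 127 W/m

Resistance network (inner→outer):
  R'_brass = ln(0.0440/0.0387)/(2πk) = 0.1284/(2π·108) = 1.891×10^-4 m·K/W
  R'_perlite = ln(0.0796/0.0440)/(2πk) = 0.5928/(2π·0.0574) = 1.644 m·K/W
ΣR = 1.891×10^-4 + 1.644 = 1.644 m·K/W
Q' = ΔT/ΣR = (502 K − 293.9 K)/1.644 = 127 W/m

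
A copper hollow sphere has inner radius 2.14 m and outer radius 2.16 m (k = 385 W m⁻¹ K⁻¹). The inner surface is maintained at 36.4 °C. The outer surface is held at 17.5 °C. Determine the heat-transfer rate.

Q = 2.11×10^7 W

Q = 4πk·ΔT/(1/r₁ − 1/r₂) = 4π × 385 × 18.9 / (1/2.14 − 1/2.16) = 2.11×10^7 W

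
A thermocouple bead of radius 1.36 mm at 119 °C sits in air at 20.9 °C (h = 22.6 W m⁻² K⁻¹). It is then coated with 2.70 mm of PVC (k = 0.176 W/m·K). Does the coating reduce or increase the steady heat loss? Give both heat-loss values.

increases: 0.0515 → 0.226 W

Critical radius for a sphere: r_cr = 2k/h = 0.0156 m = 1.56 cm.
Outer radius after coating: r₂ = 0.00136 + 0.00270 = 0.00406 m.
Since r₁ < r_cr and r₂ ≤ r_cr, the coating moves toward the maximum at r_cr — heat loss rises.
Bare: R = 1/(4πr₁²h) = 1904 K/W; Q = 98.1/1904 = 0.0515 W.
Coated: R = R_cond + R_conv = 434.7 K/W; Q = 98.1/434.7 = 0.226 W.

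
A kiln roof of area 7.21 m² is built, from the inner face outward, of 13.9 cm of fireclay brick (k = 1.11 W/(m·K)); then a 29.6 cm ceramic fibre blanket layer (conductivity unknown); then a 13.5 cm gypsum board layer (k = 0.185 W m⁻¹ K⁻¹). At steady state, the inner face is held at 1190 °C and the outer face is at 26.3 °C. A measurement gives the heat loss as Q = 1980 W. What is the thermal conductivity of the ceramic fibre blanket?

ΣR = ΔT/Q = |1190 − 26.3|/1980 = 0.5877 K/W
Known resistances:
  R_fireclay brick = L/(kA) = 0.139/(1.11·7.21) = 0.01737 K/W
  R_gypsum board = L/(kA) = 0.135/(0.185·7.21) = 0.1012 K/W
R_ceramic fibre blanket = ΣR − ΣR_known = 0.5877 − 0.1186 = 0.4691 K/W
L/(kA) = 0.4691 ⇒ k = 0.296/(0.4691·7.21) = 0.0875 W/m·K

k = 0.0875 W/m·K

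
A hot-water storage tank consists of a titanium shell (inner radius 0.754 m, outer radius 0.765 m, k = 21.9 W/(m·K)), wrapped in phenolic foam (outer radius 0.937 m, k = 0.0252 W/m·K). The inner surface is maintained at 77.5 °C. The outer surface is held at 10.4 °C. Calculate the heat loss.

Q = 88.5 W

Series thermal resistances, inner to outer:
  R_titanium = (1/0.754 − 1/0.765)/(4πk) = 0.01907/(4π·21.9) = 6.930×10^-5 K/W
  R_phenolic foam = (1/0.765 − 1/0.937)/(4πk) = 0.2400/(4π·0.0252) = 0.7577 K/W
ΣR = 6.930×10^-5 + 0.7577 = 0.7578 K/W
Q = ΔT/ΣR = (77.5 °C − 10.4 °C)/0.7578 = 88.5 W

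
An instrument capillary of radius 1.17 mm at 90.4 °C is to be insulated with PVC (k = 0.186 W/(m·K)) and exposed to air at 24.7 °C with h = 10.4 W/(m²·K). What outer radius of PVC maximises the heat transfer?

For a cylinder, r_cr = k_ins/h = 0.186/10.4 = 0.0179 m = 1.79 cm

r_cr = 1.79 cm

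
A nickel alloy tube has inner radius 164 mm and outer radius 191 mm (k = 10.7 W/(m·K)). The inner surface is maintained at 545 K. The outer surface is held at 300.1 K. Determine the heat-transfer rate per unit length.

Q' = 1.08×10^5 W/m

Q' = 2πk·ΔT/ln(r₂/r₁) = 2π × 10.7 × 244.9 / ln(0.191/0.164) = 1.08×10^5 W/m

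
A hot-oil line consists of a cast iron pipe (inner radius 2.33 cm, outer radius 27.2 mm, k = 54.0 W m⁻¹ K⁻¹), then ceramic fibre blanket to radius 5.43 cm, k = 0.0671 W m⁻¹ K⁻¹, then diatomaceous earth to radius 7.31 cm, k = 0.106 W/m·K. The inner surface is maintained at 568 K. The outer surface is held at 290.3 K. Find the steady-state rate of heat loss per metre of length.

Treat each layer as a resistance in series:
  R'_cast iron = ln(0.0272/0.0233)/(2πk) = 0.1548/(2π·54.0) = 4.561×10^-4 m·K/W
  R'_ceramic fibre blanket = ln(0.0543/0.0272)/(2πk) = 0.6913/(2π·0.0671) = 1.640 m·K/W
  R'_diatomaceous earth = ln(0.0731/0.0543)/(2πk) = 0.2973/(2π·0.106) = 0.4464 m·K/W
ΣR = 4.561×10^-4 + 1.640 + 0.4464 = 2.087 m·K/W
Q' = ΔT/ΣR = (568 K − 290.3 K)/2.087 = 133 W/m

Q' = 133 W/m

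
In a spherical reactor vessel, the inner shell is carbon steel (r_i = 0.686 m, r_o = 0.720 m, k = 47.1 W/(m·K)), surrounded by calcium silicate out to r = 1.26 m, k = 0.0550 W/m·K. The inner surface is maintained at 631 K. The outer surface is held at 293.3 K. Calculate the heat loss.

Series thermal resistances, inner to outer:
  R_carbon steel = (1/0.686 − 1/0.720)/(4πk) = 0.06884/(4π·47.1) = 1.163×10^-4 K/W
  R_calcium silicate = (1/0.720 − 1/1.26)/(4πk) = 0.5952/(4π·0.0550) = 0.8612 K/W
ΣR = 1.163×10^-4 + 0.8612 = 0.8613 K/W
Q = ΔT/ΣR = (631 K − 293.3 K)/0.8613 = 392 W

Q = 392 W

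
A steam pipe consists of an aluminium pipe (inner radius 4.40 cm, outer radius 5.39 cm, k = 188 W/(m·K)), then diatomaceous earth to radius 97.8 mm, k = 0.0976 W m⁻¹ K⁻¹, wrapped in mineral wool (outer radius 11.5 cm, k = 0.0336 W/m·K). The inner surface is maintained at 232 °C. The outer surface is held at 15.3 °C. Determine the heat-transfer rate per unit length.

Treat each layer as a resistance in series:
  R'_aluminium = ln(0.0539/0.0440)/(2πk) = 0.2029/(2π·188) = 1.718×10^-4 m·K/W
  R'_diatomaceous earth = ln(0.0978/0.0539)/(2πk) = 0.5958/(2π·0.0976) = 0.9716 m·K/W
  R'_mineral wool = ln(0.115/0.0978)/(2πk) = 0.1620/(2π·0.0336) = 0.7674 m·K/W
ΣR = 1.718×10^-4 + 0.9716 + 0.7674 = 1.739 m·K/W
Q' = ΔT/ΣR = (232 °C − 15.3 °C)/1.739 = 125 W/m

Q' = 125 W/m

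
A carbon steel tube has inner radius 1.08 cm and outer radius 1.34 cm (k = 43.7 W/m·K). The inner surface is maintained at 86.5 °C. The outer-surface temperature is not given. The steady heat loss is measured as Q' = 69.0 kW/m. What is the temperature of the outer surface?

Series resistances:
  R'_carbon steel = ln(0.0134/0.0108)/(2πk) = 0.2157/(2π·43.7) = 7.856×10^-4 m·K/W
ΣR = 7.856×10^-4 m·K/W
ΔT = Q'·ΣR = 69000 × 7.856×10^-4 = 54.21 K
Heat flows outward, so T_out = T_in − ΔT = 86.5 − 54.21 = 32.3 °C

T_out = 32.3 °C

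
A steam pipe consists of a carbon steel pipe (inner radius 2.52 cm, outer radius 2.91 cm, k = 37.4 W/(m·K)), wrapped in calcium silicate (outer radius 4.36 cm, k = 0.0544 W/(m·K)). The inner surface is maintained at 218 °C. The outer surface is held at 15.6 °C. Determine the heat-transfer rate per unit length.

Q' = 171 W/m

Treat each layer as a resistance in series:
  R'_carbon steel = ln(0.0291/0.0252)/(2πk) = 0.1439/(2π·37.4) = 6.123×10^-4 m·K/W
  R'_calcium silicate = ln(0.0436/0.0291)/(2πk) = 0.4043/(2π·0.0544) = 1.183 m·K/W
ΣR = 6.123×10^-4 + 1.183 = 1.184 m·K/W
Q' = ΔT/ΣR = (218 °C − 15.6 °C)/1.184 = 171 W/m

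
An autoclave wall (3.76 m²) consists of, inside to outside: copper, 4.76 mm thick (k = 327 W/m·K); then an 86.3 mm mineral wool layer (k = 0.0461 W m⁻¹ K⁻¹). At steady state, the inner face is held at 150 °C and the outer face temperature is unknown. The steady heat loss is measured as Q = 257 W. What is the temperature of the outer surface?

Series resistances:
  R_copper = L/(kA) = 0.00476/(327·3.76) = 3.871×10^-6 K/W
  R_mineral wool = L/(kA) = 0.0863/(0.0461·3.76) = 0.4979 K/W
ΣR = 0.4979 K/W
ΔT = Q·ΣR = 257 × 0.4979 = 128.0 K
Heat flows outward, so T_out = T_in − ΔT = 150 − 128.0 = 22.0 °C

T_out = 22.0 °C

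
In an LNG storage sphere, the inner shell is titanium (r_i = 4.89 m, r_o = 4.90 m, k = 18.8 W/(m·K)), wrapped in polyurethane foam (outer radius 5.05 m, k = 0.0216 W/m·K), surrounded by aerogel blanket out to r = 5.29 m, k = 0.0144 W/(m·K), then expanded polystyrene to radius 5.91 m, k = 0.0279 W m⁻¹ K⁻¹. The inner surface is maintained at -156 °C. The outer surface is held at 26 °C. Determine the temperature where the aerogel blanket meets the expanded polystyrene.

T = -54.1 °C

Resistance network (inner→outer):
  R_titanium = (1/4.89 − 1/4.90)/(4πk) = 4.173×10^-4/(4π·18.8) = 1.767×10^-6 K/W
  R_polyurethane foam = (1/4.90 − 1/5.05)/(4πk) = 0.006062/(4π·0.0216) = 0.02233 K/W
  R_aerogel blanket = (1/5.05 − 1/5.29)/(4πk) = 0.008984/(4π·0.0144) = 0.04965 K/W
  R_expanded polystyrene = (1/5.29 − 1/5.91)/(4πk) = 0.01983/(4π·0.0279) = 0.05656 K/W
ΣR = 1.767×10^-6 + 0.02233 + 0.04965 + 0.05656 = 0.1285 K/W
Q = ΔT/ΣR = (-156 °C − 26 °C)/0.1285 = -1416 W
From the inner boundary to the aerogel blanket/expanded polystyrene interface, ΣR_partial = 0.07198 K/W.
T_interface = T_in − Q·ΣR_partial = -156 °C − (-1416)(0.07198) = -54.1 °C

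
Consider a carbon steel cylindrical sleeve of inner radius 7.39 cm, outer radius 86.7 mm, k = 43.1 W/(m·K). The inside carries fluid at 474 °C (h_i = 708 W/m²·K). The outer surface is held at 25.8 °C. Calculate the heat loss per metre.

Q' = 123 kW/m

Series thermal resistances, inner to outer:
  R'_conv,in = 1/(2πr h) = 1/(2π·0.0739·708) = 0.003042 m·K/W
  R'_carbon steel = ln(0.0867/0.0739)/(2πk) = 0.1597/(2π·43.1) = 5.899×10^-4 m·K/W
ΣR = 0.003042 + 5.899×10^-4 = 0.003632 m·K/W
Q' = ΔT/ΣR = (474 °C − 25.8 °C)/0.003632 = 1.23×10^5 W/m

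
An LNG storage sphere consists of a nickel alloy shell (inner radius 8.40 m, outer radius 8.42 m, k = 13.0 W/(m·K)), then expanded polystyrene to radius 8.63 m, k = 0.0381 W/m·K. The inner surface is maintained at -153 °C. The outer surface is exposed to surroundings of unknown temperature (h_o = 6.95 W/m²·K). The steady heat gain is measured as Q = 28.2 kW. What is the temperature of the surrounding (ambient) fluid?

T_out = 21.6 °C

Sum the resistances:
  R_nickel alloy = (1/8.40 − 1/8.42)/(4πk) = 2.828×10^-4/(4π·13.0) = 1.731×10^-6 K/W
  R_expanded polystyrene = (1/8.42 − 1/8.63)/(4πk) = 0.002890/(4π·0.0381) = 0.006036 K/W
  R_conv,out = 1/(4πr²h) = 1/(4π·8.63²·6.95) = 1.537×10^-4 K/W
ΣR = 0.006192 K/W
ΔT = Q·ΣR = 28200 × 0.006192 = 174.6 K
Heat flows inward, so T_out = T_in + ΔT = -153 + 174.6 = 21.6 °C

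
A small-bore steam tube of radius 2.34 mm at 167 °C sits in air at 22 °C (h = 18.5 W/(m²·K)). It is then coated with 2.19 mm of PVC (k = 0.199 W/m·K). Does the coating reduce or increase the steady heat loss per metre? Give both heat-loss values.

Critical radius for a cylinder: r_cr = k/h = 0.0108 m = 1.08 cm.
Outer radius after coating: r₂ = 0.00234 + 0.00219 = 0.00453 m.
Since r₁ < r_cr and r₂ ≤ r_cr, the coating moves toward the maximum at r_cr — heat loss rises.
Bare: R = 1/(2πr₁h) = 3.676 m·K/W; Q = 145/3.676 = 39.4 W/m.
Coated: R = R_cond + R_conv = 2.427 m·K/W; Q = 145/2.427 = 59.7 W/m.

increases: 39.4 → 59.7 W/m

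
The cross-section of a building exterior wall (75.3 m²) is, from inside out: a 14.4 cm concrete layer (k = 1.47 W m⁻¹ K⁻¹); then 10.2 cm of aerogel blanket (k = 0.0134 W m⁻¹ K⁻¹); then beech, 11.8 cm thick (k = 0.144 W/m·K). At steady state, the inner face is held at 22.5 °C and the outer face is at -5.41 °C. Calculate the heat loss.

Resistance network (inner→outer):
  R_concrete = L/(kA) = 0.144/(1.47·75.3) = 0.001301 K/W
  R_aerogel blanket = L/(kA) = 0.102/(0.0134·75.3) = 0.1011 K/W
  R_beech = L/(kA) = 0.118/(0.144·75.3) = 0.01088 K/W
ΣR = 0.001301 + 0.1011 + 0.01088 = 0.1133 K/W
Q = ΔT/ΣR = (22.5 °C − -5.41 °C)/0.1133 = 246 W

Q = 246 W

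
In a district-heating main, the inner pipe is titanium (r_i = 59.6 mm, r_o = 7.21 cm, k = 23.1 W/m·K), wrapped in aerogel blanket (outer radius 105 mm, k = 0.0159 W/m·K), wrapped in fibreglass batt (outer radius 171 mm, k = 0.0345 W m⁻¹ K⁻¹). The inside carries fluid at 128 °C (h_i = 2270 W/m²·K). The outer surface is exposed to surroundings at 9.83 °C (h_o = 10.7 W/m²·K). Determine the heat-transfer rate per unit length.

Q' = 19.4 W/m

Series thermal resistances, inner to outer:
  R'_conv,in = 1/(2πr h) = 1/(2π·0.0596·2270) = 0.001176 m·K/W
  R'_titanium = ln(0.0721/0.0596)/(2πk) = 0.1904/(2π·23.1) = 0.001312 m·K/W
  R'_aerogel blanket = ln(0.105/0.0721)/(2πk) = 0.3759/(2π·0.0159) = 3.763 m·K/W
  R'_fibreglass batt = ln(0.171/0.105)/(2πk) = 0.4877/(2π·0.0345) = 2.250 m·K/W
  R'_conv,out = 1/(2πr h) = 1/(2π·0.171·10.7) = 0.08698 m·K/W
ΣR = 0.001176 + 0.001312 + 3.763 + 2.250 + 0.08698 = 6.102 m·K/W
Q' = ΔT/ΣR = (128 °C − 9.83 °C)/6.102 = 19.4 W/m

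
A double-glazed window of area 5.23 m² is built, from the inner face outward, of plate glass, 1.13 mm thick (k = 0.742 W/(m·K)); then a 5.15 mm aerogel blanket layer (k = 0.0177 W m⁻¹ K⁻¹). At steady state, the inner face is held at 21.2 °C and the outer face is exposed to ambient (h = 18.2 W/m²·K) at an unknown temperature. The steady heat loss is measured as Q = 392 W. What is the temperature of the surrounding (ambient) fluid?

T_out = -4.84 °C

Series resistances:
  R_plate glass = L/(kA) = 0.00113/(0.742·5.23) = 2.912×10^-4 K/W
  R_aerogel blanket = L/(kA) = 0.00515/(0.0177·5.23) = 0.05563 K/W
  R_conv,out = 1/(hA) = 1/(18.2·5.23) = 0.01051 K/W
ΣR = 0.06643 K/W
ΔT = Q·ΣR = 392 × 0.06643 = 26.04 K
Heat flows outward, so T_out = T_in − ΔT = 21.2 − 26.04 = -4.84 °C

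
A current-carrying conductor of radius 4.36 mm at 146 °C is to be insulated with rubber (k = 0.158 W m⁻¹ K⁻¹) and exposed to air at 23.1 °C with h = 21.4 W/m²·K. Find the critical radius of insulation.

r_cr = 0.738 cm

For a cylinder, r_cr = k_ins/h = 0.158/21.4 = 0.00738 m = 0.738 cm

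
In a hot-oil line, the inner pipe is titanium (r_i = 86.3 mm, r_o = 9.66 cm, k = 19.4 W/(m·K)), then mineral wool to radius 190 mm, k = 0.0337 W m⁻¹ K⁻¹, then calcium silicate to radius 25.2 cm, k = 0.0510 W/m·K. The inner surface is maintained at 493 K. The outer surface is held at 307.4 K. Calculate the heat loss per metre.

Resistance network (inner→outer):
  R'_titanium = ln(0.0966/0.0863)/(2πk) = 0.1127/(2π·19.4) = 9.250×10^-4 m·K/W
  R'_mineral wool = ln(0.190/0.0966)/(2πk) = 0.6764/(2π·0.0337) = 3.195 m·K/W
  R'_calcium silicate = ln(0.252/0.190)/(2πk) = 0.2824/(2π·0.0510) = 0.8813 m·K/W
ΣR = 9.250×10^-4 + 3.195 + 0.8813 = 4.077 m·K/W
Q' = ΔT/ΣR = (493 K − 307.4 K)/4.077 = 45.5 W/m

Q' = 45.5 W/m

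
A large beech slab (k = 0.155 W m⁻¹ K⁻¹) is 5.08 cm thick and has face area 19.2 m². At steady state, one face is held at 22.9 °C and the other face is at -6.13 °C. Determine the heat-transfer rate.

Q = 1700 W

Q = kA·ΔT/L = 0.155 × 19.2 × |22.9 °C − -6.13 °C| / 0.0508 = 1700 W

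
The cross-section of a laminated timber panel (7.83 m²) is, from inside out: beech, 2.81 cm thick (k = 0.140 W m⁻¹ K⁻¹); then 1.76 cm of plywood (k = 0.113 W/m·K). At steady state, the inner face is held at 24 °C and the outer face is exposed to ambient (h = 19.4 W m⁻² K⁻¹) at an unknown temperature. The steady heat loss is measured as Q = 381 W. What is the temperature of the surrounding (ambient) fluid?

Sum the resistances:
  R_beech = L/(kA) = 0.0281/(0.140·7.83) = 0.02563 K/W
  R_plywood = L/(kA) = 0.0176/(0.113·7.83) = 0.01989 K/W
  R_conv,out = 1/(hA) = 1/(19.4·7.83) = 0.006583 K/W
ΣR = 0.05211 K/W
ΔT = Q·ΣR = 381 × 0.05211 = 19.85 K
Heat flows outward, so T_out = T_in − ΔT = 24 − 19.85 = 4.15 °C

T_out = 4.15 °C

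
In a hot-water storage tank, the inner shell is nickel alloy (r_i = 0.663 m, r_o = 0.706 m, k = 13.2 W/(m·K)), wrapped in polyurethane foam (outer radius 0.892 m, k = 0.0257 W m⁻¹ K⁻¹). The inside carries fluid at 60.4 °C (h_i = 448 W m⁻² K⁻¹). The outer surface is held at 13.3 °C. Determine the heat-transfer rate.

Treat each layer as a resistance in series:
  R_conv,in = 1/(4πr²h) = 1/(4π·0.663²·448) = 4.041×10^-4 K/W
  R_nickel alloy = (1/0.663 − 1/0.706)/(4πk) = 0.09187/(4π·13.2) = 5.538×10^-4 K/W
  R_polyurethane foam = (1/0.706 − 1/0.892)/(4πk) = 0.2954/(4π·0.0257) = 0.9145 K/W
ΣR = 4.041×10^-4 + 5.538×10^-4 + 0.9145 = 0.9155 K/W
Q = ΔT/ΣR = (60.4 °C − 13.3 °C)/0.9155 = 51.4 W

Q = 51.4 W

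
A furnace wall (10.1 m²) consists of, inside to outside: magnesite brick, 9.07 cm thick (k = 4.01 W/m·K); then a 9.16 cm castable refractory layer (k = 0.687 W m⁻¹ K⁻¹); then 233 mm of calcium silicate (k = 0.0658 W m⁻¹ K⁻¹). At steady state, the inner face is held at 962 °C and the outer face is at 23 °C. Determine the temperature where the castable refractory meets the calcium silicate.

T = 922 °C

Series thermal resistances, inner to outer:
  R_magnesite brick = L/(kA) = 0.0907/(4.01·10.1) = 0.002239 K/W
  R_castable refractory = L/(kA) = 0.0916/(0.687·10.1) = 0.01320 K/W
  R_calcium silicate = L/(kA) = 0.233/(0.0658·10.1) = 0.3506 K/W
ΣR = 0.002239 + 0.01320 + 0.3506 = 0.3660 K/W
Q = ΔT/ΣR = (962 °C − 23 °C)/0.3660 = 2566 W
From the inner boundary to the castable refractory/calcium silicate interface, ΣR_partial = 0.01544 K/W.
T_interface = T_in − Q·ΣR_partial = 962 °C − (2566)(0.01544) = 922 °C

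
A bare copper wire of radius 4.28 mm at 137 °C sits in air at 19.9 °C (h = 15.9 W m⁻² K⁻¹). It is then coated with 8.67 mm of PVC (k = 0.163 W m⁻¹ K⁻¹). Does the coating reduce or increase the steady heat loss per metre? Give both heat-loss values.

Critical radius for a cylinder: r_cr = k/h = 0.0103 m = 1.03 cm.
Outer radius after coating: r₂ = 0.00428 + 0.00867 = 0.01295 m.
r₁ < r_cr < r₂: heat loss rises to a maximum at r_cr then falls. Whether the coating helps depends on whether Q(r₂) has dropped back below Q(r₁).
Bare: R = 1/(2πr₁h) = 2.339 m·K/W; Q = 117.1/2.339 = 50.1 W/m.
Coated: R = R_cond + R_conv = 1.854 m·K/W; Q = 117.1/1.854 = 63.2 W/m.

increases: 50.1 → 63.2 W/m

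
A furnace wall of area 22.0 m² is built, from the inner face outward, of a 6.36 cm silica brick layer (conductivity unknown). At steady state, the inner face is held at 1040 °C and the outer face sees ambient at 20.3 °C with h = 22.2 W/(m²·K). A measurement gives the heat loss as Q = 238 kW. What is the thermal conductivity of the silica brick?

k = 1.29 W/m·K

ΣR = ΔT/Q = |1040 − 20.3|/2.38×10^5 = 0.004284 K/W
Known resistances:
  R_conv,out = 1/(hA) = 1/(22.2·22.0) = 0.002048 K/W
R_silica brick = ΣR − ΣR_known = 0.004284 − 0.002048 = 0.002236 K/W
L/(kA) = 0.002236 ⇒ k = 0.0636/(0.002236·22.0) = 1.29 W/m·K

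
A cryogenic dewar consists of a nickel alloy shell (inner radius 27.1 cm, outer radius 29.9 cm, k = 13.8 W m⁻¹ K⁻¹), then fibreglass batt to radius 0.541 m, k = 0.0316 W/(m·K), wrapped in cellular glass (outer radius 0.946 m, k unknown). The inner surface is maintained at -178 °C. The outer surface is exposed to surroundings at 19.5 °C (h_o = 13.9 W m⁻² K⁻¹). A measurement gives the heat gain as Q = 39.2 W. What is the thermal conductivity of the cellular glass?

ΣR = ΔT/Q = |-178 − 19.5|/39.2 = 5.038 K/W
Known resistances:
  R_nickel alloy = (1/0.271 − 1/0.299)/(4πk) = 0.3456/(4π·13.8) = 0.001993 K/W
  R_fibreglass batt = (1/0.299 − 1/0.541)/(4πk) = 1.496/(4π·0.0316) = 3.767 K/W
  R_conv,out = 1/(4πr²h) = 1/(4π·0.946²·13.9) = 0.006397 K/W
R_cellular glass = ΣR − ΣR_known = 5.038 − 3.775 = 1.263 K/W
(1/r₁−1/r₂)/(4πk) = 1.263 ⇒ k = 0.7913/(4π·1.263) = 0.0499 W/m·K

k = 0.0499 W/m·K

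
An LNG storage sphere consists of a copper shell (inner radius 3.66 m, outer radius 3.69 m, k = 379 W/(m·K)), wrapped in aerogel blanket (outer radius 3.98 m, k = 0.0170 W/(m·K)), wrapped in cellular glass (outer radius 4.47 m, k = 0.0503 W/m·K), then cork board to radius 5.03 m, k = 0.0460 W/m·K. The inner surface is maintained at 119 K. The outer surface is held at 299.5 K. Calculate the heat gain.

Q = 1010 W

Treat each layer as a resistance in series:
  R_copper = (1/3.66 − 1/3.69)/(4πk) = 0.002221/(4π·379) = 4.664×10^-7 K/W
  R_aerogel blanket = (1/3.69 − 1/3.98)/(4πk) = 0.01975/(4π·0.0170) = 0.09243 K/W
  R_cellular glass = (1/3.98 − 1/4.47)/(4πk) = 0.02754/(4π·0.0503) = 0.04357 K/W
  R_cork board = (1/4.47 − 1/5.03)/(4πk) = 0.02491/(4π·0.0460) = 0.04309 K/W
ΣR = 4.664×10^-7 + 0.09243 + 0.04357 + 0.04309 = 0.1791 K/W
Q = ΔT/ΣR = (119 K − 299.5 K)/0.1791 = -1010 W
(Negative Q ⇒ heat flows inward; heat gain = 1010 W.)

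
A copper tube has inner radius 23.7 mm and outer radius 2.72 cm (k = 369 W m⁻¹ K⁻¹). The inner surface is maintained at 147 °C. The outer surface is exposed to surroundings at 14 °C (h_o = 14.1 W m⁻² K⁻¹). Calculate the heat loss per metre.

Treat each layer as a resistance in series:
  R'_copper = ln(0.0272/0.0237)/(2πk) = 0.1377/(2π·369) = 5.941×10^-5 m·K/W
  R'_conv,out = 1/(2πr h) = 1/(2π·0.0272·14.1) = 0.4150 m·K/W
ΣR = 5.941×10^-5 + 0.4150 = 0.4151 m·K/W
Q' = ΔT/ΣR = (147 °C − 14 °C)/0.4151 = 320 W/m

Q' = 320 W/m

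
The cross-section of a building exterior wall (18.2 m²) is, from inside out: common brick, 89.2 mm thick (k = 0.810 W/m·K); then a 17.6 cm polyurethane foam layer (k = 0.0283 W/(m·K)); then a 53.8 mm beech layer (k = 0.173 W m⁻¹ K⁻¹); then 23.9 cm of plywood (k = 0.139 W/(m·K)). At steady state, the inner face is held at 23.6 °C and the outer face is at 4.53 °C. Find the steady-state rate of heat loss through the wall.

Q = 41.5 W

Series thermal resistances, inner to outer:
  R_common brick = L/(kA) = 0.0892/(0.810·18.2) = 0.006051 K/W
  R_polyurethane foam = L/(kA) = 0.176/(0.0283·18.2) = 0.3417 K/W
  R_beech = L/(kA) = 0.0538/(0.173·18.2) = 0.01709 K/W
  R_plywood = L/(kA) = 0.239/(0.139·18.2) = 0.09447 K/W
ΣR = 0.006051 + 0.3417 + 0.01709 + 0.09447 = 0.4593 K/W
Q = ΔT/ΣR = (23.6 °C − 4.53 °C)/0.4593 = 41.5 W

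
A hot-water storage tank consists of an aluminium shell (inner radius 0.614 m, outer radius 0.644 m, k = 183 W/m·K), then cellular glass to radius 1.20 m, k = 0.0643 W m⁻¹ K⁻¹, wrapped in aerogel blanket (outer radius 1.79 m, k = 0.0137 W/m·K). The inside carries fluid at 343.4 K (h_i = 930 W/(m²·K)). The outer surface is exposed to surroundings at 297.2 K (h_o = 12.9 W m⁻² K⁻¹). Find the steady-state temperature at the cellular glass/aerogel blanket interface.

T = 326.9 K

Resistance network (inner→outer):
  R_conv,in = 1/(4πr²h) = 1/(4π·0.614²·930) = 2.270×10^-4 K/W
  R_aluminium = (1/0.614 − 1/0.644)/(4πk) = 0.07587/(4π·183) = 3.299×10^-5 K/W
  R_cellular glass = (1/0.644 − 1/1.20)/(4πk) = 0.7195/(4π·0.0643) = 0.8904 K/W
  R_aerogel blanket = (1/1.20 − 1/1.79)/(4πk) = 0.2747/(4π·0.0137) = 1.595 K/W
  R_conv,out = 1/(4πr²h) = 1/(4π·1.79²·12.9) = 0.001925 K/W
ΣR = 2.270×10^-4 + 3.299×10^-5 + 0.8904 + 1.595 + 0.001925 = 2.488 K/W
Q = ΔT/ΣR = (343.4 K − 297.2 K)/2.488 = 18.57 W
From the inner boundary to the cellular glass/aerogel blanket interface, ΣR_partial = 0.8907 K/W.
T_interface = T_in − Q·ΣR_partial = 343.4 K − (18.57)(0.8907) = 326.9 K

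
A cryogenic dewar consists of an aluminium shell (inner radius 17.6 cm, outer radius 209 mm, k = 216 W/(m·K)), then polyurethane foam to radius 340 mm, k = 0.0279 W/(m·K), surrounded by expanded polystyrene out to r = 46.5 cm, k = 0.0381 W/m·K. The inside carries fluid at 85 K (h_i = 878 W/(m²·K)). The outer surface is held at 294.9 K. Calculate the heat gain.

Series thermal resistances, inner to outer:
  R_conv,in = 1/(4πr²h) = 1/(4π·0.176²·878) = 0.002926 K/W
  R_aluminium = (1/0.176 − 1/0.209)/(4πk) = 0.8971/(4π·216) = 3.305×10^-4 K/W
  R_polyurethane foam = (1/0.209 − 1/0.340)/(4πk) = 1.844/(4π·0.0279) = 5.258 K/W
  R_expanded polystyrene = (1/0.340 − 1/0.465)/(4πk) = 0.7906/(4π·0.0381) = 1.651 K/W
ΣR = 0.002926 + 3.305×10^-4 + 5.258 + 1.651 = 6.912 K/W
Q = ΔT/ΣR = (85 K − 294.9 K)/6.912 = -30.4 W
(Negative Q ⇒ heat flows inward; heat gain = 30.4 W.)

Q = 30.4 W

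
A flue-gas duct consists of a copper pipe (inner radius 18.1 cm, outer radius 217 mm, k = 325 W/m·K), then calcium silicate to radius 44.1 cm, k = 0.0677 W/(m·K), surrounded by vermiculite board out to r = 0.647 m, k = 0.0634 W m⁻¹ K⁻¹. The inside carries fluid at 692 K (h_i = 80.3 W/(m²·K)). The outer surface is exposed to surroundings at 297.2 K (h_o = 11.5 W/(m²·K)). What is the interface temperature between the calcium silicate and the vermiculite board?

T = 443 K

Resistance network (inner→outer):
  R'_conv,in = 1/(2πr h) = 1/(2π·0.181·80.3) = 0.01095 m·K/W
  R'_copper = ln(0.217/0.181)/(2πk) = 0.1814/(2π·325) = 8.883×10^-5 m·K/W
  R'_calcium silicate = ln(0.441/0.217)/(2πk) = 0.7091/(2π·0.0677) = 1.667 m·K/W
  R'_vermiculite board = ln(0.647/0.441)/(2πk) = 0.3833/(2π·0.0634) = 0.9622 m·K/W
  R'_conv,out = 1/(2πr h) = 1/(2π·0.647·11.5) = 0.02139 m·K/W
ΣR = 0.01095 + 8.883×10^-5 + 1.667 + 0.9622 + 0.02139 = 2.662 m·K/W
Q' = ΔT/ΣR = (692 K − 297.2 K)/2.662 = 148.3 W/m
From the inner boundary to the calcium silicate/vermiculite board interface, ΣR_partial = 1.678 m·K/W.
T_interface = T_in − Q'·ΣR_partial = 692 K − (148.3)(1.678) = 443 K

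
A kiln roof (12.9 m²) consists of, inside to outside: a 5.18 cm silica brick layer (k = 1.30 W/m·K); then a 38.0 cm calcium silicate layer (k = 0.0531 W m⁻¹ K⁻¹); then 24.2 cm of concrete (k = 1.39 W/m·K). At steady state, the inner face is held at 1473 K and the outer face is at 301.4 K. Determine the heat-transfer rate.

Series thermal resistances, inner to outer:
  R_silica brick = L/(kA) = 0.0518/(1.30·12.9) = 0.003089 K/W
  R_calcium silicate = L/(kA) = 0.380/(0.0531·12.9) = 0.5548 K/W
  R_concrete = L/(kA) = 0.242/(1.39·12.9) = 0.01350 K/W
ΣR = 0.003089 + 0.5548 + 0.01350 = 0.5714 K/W
Q = ΔT/ΣR = (1473 K − 301.4 K)/0.5714 = 2050 W

Q = 2.05 kW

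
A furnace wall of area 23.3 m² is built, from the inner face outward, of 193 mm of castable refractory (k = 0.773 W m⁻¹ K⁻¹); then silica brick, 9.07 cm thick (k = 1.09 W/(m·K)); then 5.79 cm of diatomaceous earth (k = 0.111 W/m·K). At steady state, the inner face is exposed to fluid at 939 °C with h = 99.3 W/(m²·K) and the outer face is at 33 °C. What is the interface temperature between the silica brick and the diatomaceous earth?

Treat each layer as a resistance in series:
  R_conv,in = 1/(hA) = 1/(99.3·23.3) = 4.322×10^-4 K/W
  R_castable refractory = L/(kA) = 0.193/(0.773·23.3) = 0.01072 K/W
  R_silica brick = L/(kA) = 0.0907/(1.09·23.3) = 0.003571 K/W
  R_diatomaceous earth = L/(kA) = 0.0579/(0.111·23.3) = 0.02239 K/W
ΣR = 4.322×10^-4 + 0.01072 + 0.003571 + 0.02239 = 0.03711 K/W
Q = ΔT/ΣR = (939 °C − 33 °C)/0.03711 = 24410 W
From the inner boundary to the silica brick/diatomaceous earth interface, ΣR_partial = 0.01472 K/W.
T_interface = T_in − Q·ΣR_partial = 939 °C − (24410)(0.01472) = 580 °C

T = 580 °C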